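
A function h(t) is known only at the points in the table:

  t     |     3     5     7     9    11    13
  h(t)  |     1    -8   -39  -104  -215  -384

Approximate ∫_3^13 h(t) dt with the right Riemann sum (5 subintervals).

-1500

Δt = 2.
Sum = 2·[(-8) + (-39) + (-104) + (-215) + (-384)] = -1500.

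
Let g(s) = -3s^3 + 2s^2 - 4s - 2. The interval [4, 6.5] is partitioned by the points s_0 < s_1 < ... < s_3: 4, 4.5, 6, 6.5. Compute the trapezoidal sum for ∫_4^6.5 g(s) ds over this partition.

-1091.21875

Subinterval widths: 0.5, 1.5, 0.5.
g(4) = -178, g(4.5) = -252.875, g(6) = -602, g(6.5) = -767.375.
On each subinterval the trapezoid contributes (Δs_i/2)·[g(s_{i-1}) + g(s_i)].
Sum = -1091.21875.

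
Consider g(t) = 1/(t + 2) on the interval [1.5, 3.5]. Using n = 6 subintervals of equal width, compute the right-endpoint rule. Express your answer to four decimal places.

Δt = (3.5 − 1.5)/6 = 1/3.
Right endpoints: 11/6, 13/6, 2.5, 17/6, 19/6, 3.5.
g(11/6) = 6/23, g(13/6) = 0.24, g(2.5) = 2/9, g(17/6) = 6/29, g(19/6) = 6/31, g(3.5) = 2/11.
Sum = Δt · [g(11/6) + g(13/6) + g(2.5) + ...].
Sum ≈ 0.4351.

0.4351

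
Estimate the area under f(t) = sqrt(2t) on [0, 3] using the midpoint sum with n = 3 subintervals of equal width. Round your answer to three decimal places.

Δt = (3 − 0)/3 = 1.
Midpoints: 0.5, 1.5, 2.5.
f(0.5) ≈ 1.000, f(1.5) ≈ 1.732, f(2.5) ≈ 2.236.
Sum = Δt · [f(0.5) + f(1.5) + f(2.5)].
Sum ≈ 4.968.

4.968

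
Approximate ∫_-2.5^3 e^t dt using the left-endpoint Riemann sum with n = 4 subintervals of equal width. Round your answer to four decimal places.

Δt = (3 − (-2.5))/4 = 1.375.
Left endpoints: -2.5, -1.125, 0.25, 1.625.
f(-2.5) ≈ 0.0821, f(-1.125) ≈ 0.3247, f(0.25) ≈ 1.2840, f(1.625) ≈ 5.0784.
Sum = Δt · [f(-2.5) + f(-1.125) + f(0.25) + f(1.625)].
Sum ≈ 9.3076.

9.3076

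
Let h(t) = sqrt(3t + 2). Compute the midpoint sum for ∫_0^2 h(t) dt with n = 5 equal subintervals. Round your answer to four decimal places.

4.4033

Δt = (2 − 0)/5 = 0.4.
Midpoints: 0.2, 0.6, 1, 1.4, 1.8.
h(0.2) ≈ 1.6125, h(0.6) ≈ 1.9494, h(1) ≈ 2.2361, h(1.4) ≈ 2.4900, h(1.8) ≈ 2.7203.
Sum = Δt · [h(0.2) + h(0.6) + h(1) + h(1.4) + h(1.8)].
Sum ≈ 4.4033.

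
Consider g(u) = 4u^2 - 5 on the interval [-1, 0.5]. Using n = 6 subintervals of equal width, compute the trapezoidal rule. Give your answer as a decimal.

Δu = (0.5 − (-1))/6 = 0.25.
g(-1) = -1, g(-0.75) = -2.75, g(-0.5) = -4, g(-0.25) = -4.75, g(0) = -5, g(0.25) = -4.75, g(0.5) = -4.
T_6 = (Δu/2)·[g(u_0) + 2g(u_1) + ... + 2g(u_{5}) + g(u_6)].
Sum = -5.9375.

-5.9375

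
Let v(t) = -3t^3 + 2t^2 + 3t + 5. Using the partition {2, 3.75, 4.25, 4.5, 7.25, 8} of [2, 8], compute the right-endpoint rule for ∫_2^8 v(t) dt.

-4156.4921875

Subinterval widths: 1.75, 0.5, 0.25, 2.75, 0.75.
Right endpoints: 3.75, 4.25, 4.5, 7.25, 8.
v(3.75) = -113.828125, v(4.25) = -176.421875, v(4.5) = -214.375, v(7.25) = -1011.359375, v(8) = -1379.
Sum = Σ Δt_i · v(t_i).
Sum = -4156.4921875.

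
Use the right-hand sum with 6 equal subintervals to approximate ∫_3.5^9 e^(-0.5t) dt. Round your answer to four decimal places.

0.2565

Δt = (9 − 3.5)/6 = 11/12.
Right endpoints: 53/12, 16/3, 6.25, 43/6, 97/12, 9.
f(53/12) ≈ 0.1099, f(16/3) ≈ 0.0695, f(6.25) ≈ 0.0439, f(43/6) ≈ 0.0278, f(97/12) ≈ 0.0176, f(9) ≈ 0.0111.
Sum = Δt · [f(53/12) + f(16/3) + f(6.25) + ...].
Sum ≈ 0.2565.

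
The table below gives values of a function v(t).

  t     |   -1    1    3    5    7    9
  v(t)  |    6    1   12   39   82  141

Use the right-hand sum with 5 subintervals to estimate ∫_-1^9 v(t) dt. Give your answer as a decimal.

550

Δt = 2.
Sum = 2·[1 + 12 + 39 + 82 + 141] = 550.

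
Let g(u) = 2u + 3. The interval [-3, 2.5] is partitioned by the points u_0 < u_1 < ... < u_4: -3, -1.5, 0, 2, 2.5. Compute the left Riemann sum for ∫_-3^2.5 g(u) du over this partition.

Subinterval widths: 1.5, 1.5, 2, 0.5.
Left endpoints: -3, -1.5, 0, 2.
g(-3) = -3, g(-1.5) = 0, g(0) = 3, g(2) = 7.
Sum = Σ Δu_i · g(u_i).
Sum = 5.

5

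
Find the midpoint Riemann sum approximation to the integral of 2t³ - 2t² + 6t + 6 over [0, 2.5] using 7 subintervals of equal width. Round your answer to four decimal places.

42.7184

Δt = (2.5 − 0)/7 = 5/14.
Midpoints: 5/28, 15/28, 25/28, 1.25, 45/28, 55/28, 65/28.
f(5/28) = 77041/10976, f(15/28) = 98211/10976, f(25/28) = 122781/10976, f(1.25) = 14.28125, f(45/28) = 206121/10976, f(55/28) = 276891/10976, f(65/28) = 375061/10976.
Sum = Δt · [f(5/28) + f(15/28) + f(25/28) + ...].
Sum ≈ 42.7184.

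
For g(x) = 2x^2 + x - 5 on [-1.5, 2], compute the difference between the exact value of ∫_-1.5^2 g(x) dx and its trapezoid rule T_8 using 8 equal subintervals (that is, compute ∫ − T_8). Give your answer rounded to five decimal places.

Exact integral: ∫_-1.5^2 g(x) dx ≈ -9.0416667.
T_8 ≈ -8.8183594.
Error ≈ -9.0416667 − (-8.8183594) ≈ -0.22331.

-0.22331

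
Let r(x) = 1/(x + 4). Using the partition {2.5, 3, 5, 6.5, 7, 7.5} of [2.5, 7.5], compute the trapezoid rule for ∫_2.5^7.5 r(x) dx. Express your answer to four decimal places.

Subinterval widths: 0.5, 2, 1.5, 0.5, 0.5.
r(2.5) = 2/13, r(3) = 1/7, r(5) = 1/9, r(6.5) = 2/21, r(7) = 1/11, r(7.5) = 2/23.
On each subinterval the trapezoid contributes (Δx_i/2)·[r(x_{i-1}) + r(x_i)].
Sum ≈ 0.5739.

0.5739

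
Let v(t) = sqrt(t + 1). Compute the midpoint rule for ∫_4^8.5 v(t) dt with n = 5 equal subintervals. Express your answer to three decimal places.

Δt = (8.5 − 4)/5 = 0.9.
Midpoints: 4.45, 5.35, 6.25, 7.15, 8.05.
v(4.45) ≈ 2.335, v(5.35) ≈ 2.520, v(6.25) ≈ 2.693, v(7.15) ≈ 2.855, v(8.05) ≈ 3.008.
Sum = Δt · [v(4.45) + v(5.35) + v(6.25) + v(7.15) + v(8.05)].
Sum ≈ 12.069.

12.069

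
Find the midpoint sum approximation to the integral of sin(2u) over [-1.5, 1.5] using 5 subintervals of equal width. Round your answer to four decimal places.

0.0000

Δu = (1.5 − (-1.5))/5 = 0.6.
Midpoints: -1.2, -0.6, 0, 0.6, 1.2.
f(-1.2) ≈ -0.6755, f(-0.6) ≈ -0.9320, f(0) ≈ 0.0000, f(0.6) ≈ 0.9320, f(1.2) ≈ 0.6755.
Sum = Δu · [f(-1.2) + f(-0.6) + f(0) + f(0.6) + f(1.2)].
Sum ≈ 0.0000.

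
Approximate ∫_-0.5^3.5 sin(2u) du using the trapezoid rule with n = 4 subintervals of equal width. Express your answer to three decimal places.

-0.069

Δu = (3.5 − (-0.5))/4 = 1.
f(-0.5) ≈ -0.841, f(0.5) ≈ 0.841, f(1.5) ≈ 0.141, f(2.5) ≈ -0.959, f(3.5) ≈ 0.657.
T_4 = (Δu/2)·[f(u_0) + 2f(u_1) + 2f(u_2) + 2f(u_3) + f(u_4)].
Sum ≈ -0.069.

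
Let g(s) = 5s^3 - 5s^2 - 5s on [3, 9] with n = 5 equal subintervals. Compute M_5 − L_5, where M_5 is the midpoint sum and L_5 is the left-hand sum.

M_5 = 6688.8.
L_5 = 5000.4.
M_5 − L_5 = 1688.4.

1688.4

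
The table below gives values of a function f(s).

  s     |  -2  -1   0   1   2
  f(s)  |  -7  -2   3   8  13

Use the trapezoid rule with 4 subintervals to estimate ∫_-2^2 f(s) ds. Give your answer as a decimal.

12

Δs = 1.
T_4 = (1/2)·[(-7) + 2·(-2) + 2·3 + 2·8 + 13] = 12.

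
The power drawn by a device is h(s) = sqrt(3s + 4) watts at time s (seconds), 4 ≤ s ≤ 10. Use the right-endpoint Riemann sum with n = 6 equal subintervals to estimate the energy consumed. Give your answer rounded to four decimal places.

Δs = (10 − 4)/6 = 1.
Right endpoints: 5, 6, 7, 8, 9, 10.
h(5) ≈ 4.3589, h(6) ≈ 4.6904, h(7) ≈ 5.0000, h(8) ≈ 5.2915, h(9) ≈ 5.5678, h(10) ≈ 5.8310.
Sum = Δs · [h(5) + h(6) + h(7) + ...].
Sum ≈ 30.7395.

30.7395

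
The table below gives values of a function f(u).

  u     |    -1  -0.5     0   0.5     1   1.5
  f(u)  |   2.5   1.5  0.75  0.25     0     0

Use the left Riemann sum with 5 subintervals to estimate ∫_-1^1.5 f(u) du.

Δu = 0.5.
Sum = 0.5·[2.5 + 1.5 + 0.75 + 0.25 + 0] = 2.5.

2.5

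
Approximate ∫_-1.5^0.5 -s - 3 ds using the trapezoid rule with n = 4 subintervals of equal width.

Δs = (0.5 − (-1.5))/4 = 0.5.
f(-1.5) = -1.5, f(-1) = -2, f(-0.5) = -2.5, f(0) = -3, f(0.5) = -3.5.
T_4 = (Δs/2)·[f(s_0) + 2f(s_1) + 2f(s_2) + 2f(s_3) + f(s_4)].
Sum = -5.

-5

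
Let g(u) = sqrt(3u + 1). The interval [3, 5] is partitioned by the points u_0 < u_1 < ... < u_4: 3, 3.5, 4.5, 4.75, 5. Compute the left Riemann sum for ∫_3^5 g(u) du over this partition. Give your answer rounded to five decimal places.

Subinterval widths: 0.5, 1, 0.25, 0.25.
Left endpoints: 3, 3.5, 4.5, 4.75.
g(3) ≈ 3.16228, g(3.5) ≈ 3.39116, g(4.5) ≈ 3.80789, g(4.75) ≈ 3.90512.
Sum = Σ Δu_i · g(u_i).
Sum ≈ 6.90056.

6.90056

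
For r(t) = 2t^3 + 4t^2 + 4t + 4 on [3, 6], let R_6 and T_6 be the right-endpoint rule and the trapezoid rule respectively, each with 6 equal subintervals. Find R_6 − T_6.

R_6 = 1053.875.
T_6 = 929.375.
R_6 − T_6 = 124.5.

124.5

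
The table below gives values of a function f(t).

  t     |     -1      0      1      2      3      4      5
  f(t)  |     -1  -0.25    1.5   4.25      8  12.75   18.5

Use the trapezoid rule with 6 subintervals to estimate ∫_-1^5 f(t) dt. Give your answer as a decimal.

35

Δt = 1.
T_6 = (1/2)·[(-1) + 2·(-0.25) + 2·1.5 + 2·4.25 + 2·8 + 2·12.75 + 18.5] = 35.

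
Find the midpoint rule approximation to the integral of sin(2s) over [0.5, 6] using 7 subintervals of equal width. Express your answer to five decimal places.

-0.16860

Δs = (6 − 0.5)/7 = 11/14.
Midpoints: 25/28, 47/28, 69/28, 3.25, 113/28, 135/28, 157/28.
f(25/28) ≈ 0.97699, f(47/28) ≈ -0.21388, f(69/28) ≈ -0.97672, f(3.25) ≈ 0.21512, f(113/28) ≈ 0.97645, f(135/28) ≈ -0.21635, f(157/28) ≈ -0.97618.
Sum = Δs · [f(25/28) + f(47/28) + f(69/28) + ...].
Sum ≈ -0.16860.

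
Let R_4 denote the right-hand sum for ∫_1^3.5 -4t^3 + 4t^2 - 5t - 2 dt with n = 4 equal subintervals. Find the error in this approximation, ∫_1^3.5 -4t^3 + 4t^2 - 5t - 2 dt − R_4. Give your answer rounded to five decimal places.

45.93099

Exact integral: ∫_1^3.5 f(t) dt ≈ -126.3541667.
R_4 = -172.28515625.
Error ≈ -126.3541667 − (-172.28515625) ≈ 45.93099.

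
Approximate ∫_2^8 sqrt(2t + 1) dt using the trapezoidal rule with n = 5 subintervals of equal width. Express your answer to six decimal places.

19.613065

Δt = (8 − 2)/5 = 1.2.
f(2) ≈ 2.236068, f(3.2) ≈ 2.720294, f(4.4) ≈ 3.130495, f(5.6) ≈ 3.492850, f(6.8) ≈ 3.820995, f(8) ≈ 4.123106.
T_5 = (Δt/2)·[f(t_0) + 2f(t_1) + ... + 2f(t_{4}) + f(t_5)].
Sum ≈ 19.613065.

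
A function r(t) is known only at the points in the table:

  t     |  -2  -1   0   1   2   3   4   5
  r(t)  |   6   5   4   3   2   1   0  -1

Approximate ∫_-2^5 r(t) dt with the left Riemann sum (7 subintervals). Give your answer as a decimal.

21

Δt = 1.
Sum = 1·[6 + 5 + 4 + 3 + 2 + 1 + 0] = 21.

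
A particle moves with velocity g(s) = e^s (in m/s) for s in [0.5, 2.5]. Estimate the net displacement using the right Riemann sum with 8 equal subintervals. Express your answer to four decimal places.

Δs = (2.5 − 0.5)/8 = 0.25.
Right endpoints: 0.75, 1, 1.25, 1.5, 1.75, 2, 2.25, 2.5.
g(0.75) ≈ 2.1170, g(1) ≈ 2.7183, g(1.25) ≈ 3.4903, g(1.5) ≈ 4.4817, g(1.75) ≈ 5.7546, g(2) ≈ 7.3891, g(2.25) ≈ 9.4877, g(2.5) ≈ 12.1825.
Sum = Δs · [g(0.75) + g(1) + g(1.25) + ...].
Sum ≈ 11.9053.

11.9053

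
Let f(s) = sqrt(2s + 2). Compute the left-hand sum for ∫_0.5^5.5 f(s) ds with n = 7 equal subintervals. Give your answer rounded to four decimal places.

Δs = (5.5 − 0.5)/7 = 5/7.
Left endpoints: 0.5, 17/14, 27/14, 37/14, 47/14, 57/14, 67/14.
f(0.5) ≈ 1.7321, f(17/14) ≈ 2.1044, f(27/14) ≈ 2.4202, f(37/14) ≈ 2.6992, f(47/14) ≈ 2.9520, f(57/14) ≈ 3.1848, f(67/14) ≈ 3.4017.
Sum = Δs · [f(0.5) + f(17/14) + f(27/14) + ...].
Sum ≈ 13.2102.

13.2102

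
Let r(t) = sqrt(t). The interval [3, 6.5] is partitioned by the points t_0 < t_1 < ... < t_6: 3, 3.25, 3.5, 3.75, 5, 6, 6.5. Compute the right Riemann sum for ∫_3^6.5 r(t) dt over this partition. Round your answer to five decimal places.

7.92185

Subinterval widths: 0.25, 0.25, 0.25, 1.25, 1, 0.5.
Right endpoints: 3.25, 3.5, 3.75, 5, 6, 6.5.
r(3.25) ≈ 1.80278, r(3.5) ≈ 1.87083, r(3.75) ≈ 1.93649, r(5) ≈ 2.23607, r(6) ≈ 2.44949, r(6.5) ≈ 2.54951.
Sum = Σ Δt_i · r(t_i).
Sum ≈ 7.92185.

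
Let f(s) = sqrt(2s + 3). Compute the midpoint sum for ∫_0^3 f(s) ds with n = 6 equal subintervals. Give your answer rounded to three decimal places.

7.270

Δs = (3 − 0)/6 = 0.5.
Midpoints: 0.25, 0.75, 1.25, 1.75, 2.25, 2.75.
f(0.25) ≈ 1.871, f(0.75) ≈ 2.121, f(1.25) ≈ 2.345, f(1.75) ≈ 2.550, f(2.25) ≈ 2.739, f(2.75) ≈ 2.915.
Sum = Δs · [f(0.25) + f(0.75) + f(1.25) + ...].
Sum ≈ 7.270.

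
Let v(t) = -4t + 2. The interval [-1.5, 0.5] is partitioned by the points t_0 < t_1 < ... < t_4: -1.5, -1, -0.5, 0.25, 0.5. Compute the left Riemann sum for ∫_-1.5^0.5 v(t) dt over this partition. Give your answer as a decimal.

10.25

Subinterval widths: 0.5, 0.5, 0.75, 0.25.
Left endpoints: -1.5, -1, -0.5, 0.25.
v(-1.5) = 8, v(-1) = 6, v(-0.5) = 4, v(0.25) = 1.
Sum = Σ Δt_i · v(t_i).
Sum = 10.25.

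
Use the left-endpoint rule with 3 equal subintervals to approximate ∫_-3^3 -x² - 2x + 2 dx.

Δx = (3 − (-3))/3 = 2.
Left endpoints: -3, -1, 1.
f(-3) = -1, f(-1) = 3, f(1) = -1.
Sum = Δx · [f(-3) + f(-1) + f(1)].
Sum = 2.

2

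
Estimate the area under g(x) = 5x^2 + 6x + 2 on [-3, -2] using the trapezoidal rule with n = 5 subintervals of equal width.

18.7

Δx = (-2 − (-3))/5 = 0.2.
g(-3) = 29, g(-2.8) = 24.4, g(-2.6) = 20.2, g(-2.4) = 16.4, g(-2.2) = 13, g(-2) = 10.
T_5 = (Δx/2)·[g(x_0) + 2g(x_1) + ... + 2g(x_{4}) + g(x_5)].
Sum = 18.7.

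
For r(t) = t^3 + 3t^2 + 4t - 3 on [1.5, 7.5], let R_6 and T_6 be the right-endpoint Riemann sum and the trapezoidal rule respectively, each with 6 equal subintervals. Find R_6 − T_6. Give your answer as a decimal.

R_6 = 1617.
T_6 = 1314.75.
R_6 − T_6 = 302.25.

302.25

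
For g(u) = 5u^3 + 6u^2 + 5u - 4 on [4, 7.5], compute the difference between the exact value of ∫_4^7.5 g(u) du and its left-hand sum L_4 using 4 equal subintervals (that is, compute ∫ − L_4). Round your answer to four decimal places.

854.9639

Exact integral: ∫_4^7.5 g(u) du = 4437.453125.
L_4 ≈ 3582.489258.
Error ≈ 4437.453125 − 3582.489258 ≈ 854.9639.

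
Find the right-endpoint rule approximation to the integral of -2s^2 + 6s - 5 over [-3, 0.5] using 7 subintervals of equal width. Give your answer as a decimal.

-52.5

Δs = (0.5 − (-3))/7 = 0.5.
Right endpoints: -2.5, -2, -1.5, -1, -0.5, 0, 0.5.
f(-2.5) = -32.5, f(-2) = -25, f(-1.5) = -18.5, f(-1) = -13, f(-0.5) = -8.5, f(0) = -5, f(0.5) = -2.5.
Sum = Δs · [f(-2.5) + f(-2) + f(-1.5) + ...].
Sum = -52.5.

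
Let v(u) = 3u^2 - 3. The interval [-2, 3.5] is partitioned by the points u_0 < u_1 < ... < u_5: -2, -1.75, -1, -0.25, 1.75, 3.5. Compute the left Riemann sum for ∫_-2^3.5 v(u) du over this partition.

12.09375

Subinterval widths: 0.25, 0.75, 0.75, 2, 1.75.
Left endpoints: -2, -1.75, -1, -0.25, 1.75.
v(-2) = 9, v(-1.75) = 6.1875, v(-1) = 0, v(-0.25) = -2.8125, v(1.75) = 6.1875.
Sum = Σ Δu_i · v(u_i).
Sum = 12.09375.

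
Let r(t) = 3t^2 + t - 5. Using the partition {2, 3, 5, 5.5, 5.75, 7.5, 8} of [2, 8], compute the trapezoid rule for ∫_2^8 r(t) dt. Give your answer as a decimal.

511.3125

Subinterval widths: 1, 2, 0.5, 0.25, 1.75, 0.5.
r(2) = 9, r(3) = 25, r(5) = 75, r(5.5) = 91.25, r(5.75) = 99.9375, r(7.5) = 171.25, r(8) = 195.
On each subinterval the trapezoid contributes (Δt_i/2)·[r(t_{i-1}) + r(t_i)].
Sum = 511.3125.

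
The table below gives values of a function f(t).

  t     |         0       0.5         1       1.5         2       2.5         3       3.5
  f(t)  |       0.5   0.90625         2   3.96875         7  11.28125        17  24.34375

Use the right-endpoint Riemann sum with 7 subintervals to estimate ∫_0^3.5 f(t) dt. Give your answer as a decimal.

33.25

Δt = 0.5.
Sum = 0.5·[0.90625 + 2 + 3.96875 + 7 + 11.28125 + 17 + 24.34375] = 33.25.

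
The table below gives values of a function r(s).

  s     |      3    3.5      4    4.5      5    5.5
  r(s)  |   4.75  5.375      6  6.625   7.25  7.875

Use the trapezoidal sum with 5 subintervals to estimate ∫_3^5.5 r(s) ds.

Δs = 0.5.
T_5 = (0.5/2)·[4.75 + 2·5.375 + 2·6 + 2·6.625 + 2·7.25 + 7.875] = 15.78125.

15.78125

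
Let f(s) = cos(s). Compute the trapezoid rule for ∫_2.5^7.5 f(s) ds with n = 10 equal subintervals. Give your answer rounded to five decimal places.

0.33242

Δs = (7.5 − 2.5)/10 = 0.5.
f(2.5) ≈ -0.80114, f(3) ≈ -0.98999, f(3.5) ≈ -0.93646, f(4) ≈ -0.65364, f(4.5) ≈ -0.21080, f(5) ≈ 0.28366, f(5.5) ≈ 0.70867, f(6) ≈ 0.96017, f(6.5) ≈ 0.97659, f(7) ≈ 0.75390, f(7.5) ≈ 0.34664.
T_10 = (Δs/2)·[f(s_0) + 2f(s_1) + ... + 2f(s_{9}) + f(s_10)].
Sum ≈ 0.33242.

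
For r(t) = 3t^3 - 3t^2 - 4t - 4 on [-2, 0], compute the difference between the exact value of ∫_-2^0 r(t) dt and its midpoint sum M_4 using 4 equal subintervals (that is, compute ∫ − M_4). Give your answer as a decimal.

-0.5

Exact integral: ∫_-2^0 r(t) dt = -20.
M_4 = -19.5.
Error = -20 − (-19.5) = -0.5.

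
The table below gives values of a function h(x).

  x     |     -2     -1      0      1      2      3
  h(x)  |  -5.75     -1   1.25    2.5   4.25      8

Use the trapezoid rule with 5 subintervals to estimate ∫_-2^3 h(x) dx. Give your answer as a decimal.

8.125

Δx = 1.
T_5 = (1/2)·[(-5.75) + 2·(-1) + 2·1.25 + 2·2.5 + 2·4.25 + 8] = 8.125.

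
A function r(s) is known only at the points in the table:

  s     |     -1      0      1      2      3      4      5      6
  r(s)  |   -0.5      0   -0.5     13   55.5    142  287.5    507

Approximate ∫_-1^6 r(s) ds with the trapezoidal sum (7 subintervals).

Δs = 1.
T_7 = (1/2)·[(-0.5) + 2·0 + 2·(-0.5) + 2·13 + 2·55.5 + 2·142 + 2·287.5 + 507] = 750.75.

750.75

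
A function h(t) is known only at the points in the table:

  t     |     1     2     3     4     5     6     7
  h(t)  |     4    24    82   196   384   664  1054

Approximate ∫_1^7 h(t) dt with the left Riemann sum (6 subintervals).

Δt = 1.
Sum = 1·[4 + 24 + 82 + 196 + 384 + 664] = 1354.

1354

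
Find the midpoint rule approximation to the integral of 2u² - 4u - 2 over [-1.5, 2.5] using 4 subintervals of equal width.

Δu = (2.5 − (-1.5))/4 = 1.
Midpoints: -1, 0, 1, 2.
f(-1) = 4, f(0) = -2, f(1) = -4, f(2) = -2.
Sum = Δu · [f(-1) + f(0) + f(1) + f(2)].
Sum = -4.

-4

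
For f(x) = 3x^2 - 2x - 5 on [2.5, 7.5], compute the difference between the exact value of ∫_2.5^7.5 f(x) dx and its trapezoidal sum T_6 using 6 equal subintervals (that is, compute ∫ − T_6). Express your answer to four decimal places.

-1.7361

Exact integral: ∫_2.5^7.5 f(x) dx = 331.25.
T_6 ≈ 332.986111.
Error ≈ 331.25 − 332.986111 ≈ -1.7361.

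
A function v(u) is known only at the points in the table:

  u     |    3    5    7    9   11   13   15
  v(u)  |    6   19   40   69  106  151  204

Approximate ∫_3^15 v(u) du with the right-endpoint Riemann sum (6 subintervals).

1178

Δu = 2.
Sum = 2·[19 + 40 + 69 + 106 + 151 + 204] = 1178.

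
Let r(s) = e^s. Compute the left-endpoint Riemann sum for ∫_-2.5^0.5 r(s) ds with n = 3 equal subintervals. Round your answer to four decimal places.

Δs = (0.5 − (-2.5))/3 = 1.
Left endpoints: -2.5, -1.5, -0.5.
r(-2.5) ≈ 0.0821, r(-1.5) ≈ 0.2231, r(-0.5) ≈ 0.6065.
Sum = Δs · [r(-2.5) + r(-1.5) + r(-0.5)].
Sum ≈ 0.9117.

0.9117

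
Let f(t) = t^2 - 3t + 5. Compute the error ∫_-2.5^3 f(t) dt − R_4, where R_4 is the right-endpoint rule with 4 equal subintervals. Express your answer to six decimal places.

Exact integral: ∫_-2.5^3 f(t) dt ≈ 37.58333333.
R_4 = 29.86328125.
Error ≈ 37.58333333 − 29.86328125 ≈ 7.720052.

7.720052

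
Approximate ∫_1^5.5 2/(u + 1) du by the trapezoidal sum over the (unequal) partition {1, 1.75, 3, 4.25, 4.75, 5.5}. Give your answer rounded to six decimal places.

Subinterval widths: 0.75, 1.25, 1.25, 0.5, 0.75.
f(1) = 1, f(1.75) = 8/11, f(3) = 0.5, f(4.25) = 8/21, f(4.75) = 8/23, f(5.5) = 4/13.
On each subinterval the trapezoid contributes (Δu_i/2)·[f(u_{i-1}) + f(u_i)].
Sum ≈ 2.393382.

2.393382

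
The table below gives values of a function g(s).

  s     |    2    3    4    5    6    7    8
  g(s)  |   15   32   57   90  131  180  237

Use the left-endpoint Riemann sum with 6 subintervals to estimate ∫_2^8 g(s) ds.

505

Δs = 1.
Sum = 1·[15 + 32 + 57 + 90 + 131 + 180] = 505.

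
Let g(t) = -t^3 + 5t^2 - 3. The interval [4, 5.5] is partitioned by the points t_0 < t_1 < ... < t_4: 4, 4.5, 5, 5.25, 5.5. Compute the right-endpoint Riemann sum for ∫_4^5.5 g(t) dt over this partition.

Subinterval widths: 0.5, 0.5, 0.25, 0.25.
Right endpoints: 4.5, 5, 5.25, 5.5.
g(4.5) = 7.125, g(5) = -3, g(5.25) = -9.890625, g(5.5) = -18.125.
Sum = Σ Δt_i · g(t_i).
Sum = -4.94140625.

-4.94140625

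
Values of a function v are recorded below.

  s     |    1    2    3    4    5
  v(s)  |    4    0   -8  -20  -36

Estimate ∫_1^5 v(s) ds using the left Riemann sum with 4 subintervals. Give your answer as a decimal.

-24

Δs = 1.
Sum = 1·[4 + 0 + (-8) + (-20)] = -24.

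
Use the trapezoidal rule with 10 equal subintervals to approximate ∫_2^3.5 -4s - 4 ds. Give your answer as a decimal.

-22.5

Δs = (3.5 − 2)/10 = 0.15.
f(2) = -12, f(2.15) = -12.6, f(2.3) = -13.2, f(2.45) = -13.8, f(2.6) = -14.4, f(2.75) = -15, f(2.9) = -15.6, f(3.05) = -16.2, f(3.2) = -16.8, f(3.35) = -17.4, f(3.5) = -18.
T_10 = (Δs/2)·[f(s_0) + 2f(s_1) + ... + 2f(s_{9}) + f(s_10)].
Sum = -22.5.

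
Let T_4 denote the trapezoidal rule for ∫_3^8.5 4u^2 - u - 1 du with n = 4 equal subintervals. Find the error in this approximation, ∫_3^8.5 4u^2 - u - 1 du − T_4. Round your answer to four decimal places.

Exact integral: ∫_3^8.5 f(u) du ≈ 745.708333.
T_4 = 752.640625.
Error ≈ 745.708333 − 752.640625 ≈ -6.9323.

-6.9323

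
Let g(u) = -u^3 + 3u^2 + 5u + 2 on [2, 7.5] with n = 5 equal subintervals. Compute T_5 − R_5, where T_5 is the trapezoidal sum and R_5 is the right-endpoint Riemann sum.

T_5 = -243.99375.
R_5 = -370.2875.
T_5 − R_5 = 126.29375.

126.29375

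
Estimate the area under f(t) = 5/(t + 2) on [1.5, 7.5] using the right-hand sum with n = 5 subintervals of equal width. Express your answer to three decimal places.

4.493

Δt = (7.5 − 1.5)/5 = 1.2.
Right endpoints: 2.7, 3.9, 5.1, 6.3, 7.5.
f(2.7) = 50/47, f(3.9) = 50/59, f(5.1) = 50/71, f(6.3) = 50/83, f(7.5) = 10/19.
Sum = Δt · [f(2.7) + f(3.9) + f(5.1) + f(6.3) + f(7.5)].
Sum ≈ 4.493.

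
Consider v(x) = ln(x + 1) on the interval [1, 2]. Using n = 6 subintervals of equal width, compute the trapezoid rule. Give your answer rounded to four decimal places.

Δx = (2 − 1)/6 = 1/6.
v(1) ≈ 0.6931, v(7/6) ≈ 0.7732, v(4/3) ≈ 0.8473, v(1.5) ≈ 0.9163, v(5/3) ≈ 0.9808, v(11/6) ≈ 1.0415, v(2) ≈ 1.0986.
T_6 = (Δx/2)·[v(x_0) + 2v(x_1) + ... + 2v(x_{5}) + v(x_6)].
Sum ≈ 0.9092.

0.9092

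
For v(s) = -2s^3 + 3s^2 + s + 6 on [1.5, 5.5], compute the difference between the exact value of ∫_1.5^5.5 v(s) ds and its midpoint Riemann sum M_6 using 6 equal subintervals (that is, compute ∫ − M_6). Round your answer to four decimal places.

-2.6667

Exact integral: ∫_1.5^5.5 v(s) ds = -254.
M_6 ≈ -251.333333.
Error ≈ -254 − (-251.333333) ≈ -2.6667.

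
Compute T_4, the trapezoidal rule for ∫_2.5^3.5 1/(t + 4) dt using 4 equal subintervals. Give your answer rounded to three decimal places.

Δt = (3.5 − 2.5)/4 = 0.25.
f(2.5) = 2/13, f(2.75) = 4/27, f(3) = 1/7, f(3.25) = 4/29, f(3.5) = 2/15.
T_4 = (Δt/2)·[f(t_0) + 2f(t_1) + 2f(t_2) + 2f(t_3) + f(t_4)].
Sum ≈ 0.143.

0.143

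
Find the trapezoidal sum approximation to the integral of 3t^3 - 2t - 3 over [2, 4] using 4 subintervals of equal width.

Δt = (4 − 2)/4 = 0.5.
f(2) = 17, f(2.5) = 38.875, f(3) = 72, f(3.5) = 118.625, f(4) = 181.
T_4 = (Δt/2)·[f(t_0) + 2f(t_1) + 2f(t_2) + 2f(t_3) + f(t_4)].
Sum = 164.25.

164.25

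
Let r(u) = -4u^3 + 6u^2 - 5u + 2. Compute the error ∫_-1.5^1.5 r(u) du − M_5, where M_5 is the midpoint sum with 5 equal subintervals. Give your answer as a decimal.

Exact integral: ∫_-1.5^1.5 r(u) du = 19.5.
M_5 = 18.96.
Error = 19.5 − 18.96 = 0.54.

0.54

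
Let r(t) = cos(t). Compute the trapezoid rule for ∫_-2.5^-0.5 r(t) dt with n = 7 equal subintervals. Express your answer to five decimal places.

Δt = (-0.5 − (-2.5))/7 = 2/7.
r(-2.5) ≈ -0.80114, r(-31/14) ≈ -0.59999, r(-27/14) ≈ -0.35019, r(-23/14) ≈ -0.07200, r(-19/14) ≈ 0.21203, r(-15/14) ≈ 0.47887, r(-11/14) ≈ 0.70688, r(-0.5) ≈ 0.87758.
T_7 = (Δt/2)·[r(t_0) + 2r(t_1) + ... + 2r(t_{6}) + r(t_7)].
Sum ≈ 0.11824.

0.11824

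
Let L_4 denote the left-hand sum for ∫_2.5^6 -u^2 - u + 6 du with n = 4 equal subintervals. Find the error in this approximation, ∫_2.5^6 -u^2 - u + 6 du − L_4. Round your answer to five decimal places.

-14.10026

Exact integral: ∫_2.5^6 f(u) du ≈ -60.6666667.
L_4 = -46.56640625.
Error ≈ -60.6666667 − (-46.56640625) ≈ -14.10026.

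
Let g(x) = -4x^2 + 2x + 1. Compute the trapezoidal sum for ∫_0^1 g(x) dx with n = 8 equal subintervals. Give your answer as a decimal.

0.65625

Δx = (1 − 0)/8 = 0.125.
g(0) = 1, g(0.125) = 1.1875, g(0.25) = 1.25, g(0.375) = 1.1875, g(0.5) = 1, g(0.625) = 0.6875, g(0.75) = 0.25, g(0.875) = -0.3125, g(1) = -1.
T_8 = (Δx/2)·[g(x_0) + 2g(x_1) + ... + 2g(x_{7}) + g(x_8)].
Sum = 0.65625.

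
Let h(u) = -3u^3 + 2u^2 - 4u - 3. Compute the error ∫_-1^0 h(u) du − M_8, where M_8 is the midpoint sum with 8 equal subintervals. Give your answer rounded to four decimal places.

0.0085

Exact integral: ∫_-1^0 h(u) du ≈ 0.416667.
M_8 ≈ 0.408203.
Error ≈ 0.416667 − 0.408203 ≈ 0.0085.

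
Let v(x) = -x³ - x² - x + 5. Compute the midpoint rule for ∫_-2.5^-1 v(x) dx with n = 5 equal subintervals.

Δx = (-1 − (-2.5))/5 = 0.3.
Midpoints: -2.35, -2.05, -1.75, -1.45, -1.15.
v(-2.35) = 14.805375, v(-2.05) = 11.462625, v(-1.75) = 9.046875, v(-1.45) = 7.396125, v(-1.15) = 6.348375.
Sum = Δx · [v(-2.35) + v(-2.05) + v(-1.75) + v(-1.45) + v(-1.15)].
Sum = 14.7178125.

14.7178125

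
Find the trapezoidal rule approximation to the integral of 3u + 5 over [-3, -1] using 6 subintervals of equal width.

Δu = (-1 − (-3))/6 = 1/3.
f(-3) = -4, f(-8/3) = -3, f(-7/3) = -2, f(-2) = -1, f(-5/3) = 0, f(-4/3) = 1, f(-1) = 2.
T_6 = (Δu/2)·[f(u_0) + 2f(u_1) + ... + 2f(u_{5}) + f(u_6)].
Sum = -2.

-2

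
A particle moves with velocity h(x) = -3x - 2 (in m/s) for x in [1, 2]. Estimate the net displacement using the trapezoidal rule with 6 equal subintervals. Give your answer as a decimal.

-6.5

Δx = (2 − 1)/6 = 1/6.
h(1) = -5, h(7/6) = -5.5, h(4/3) = -6, h(1.5) = -6.5, h(5/3) = -7, h(11/6) = -7.5, h(2) = -8.
T_6 = (Δx/2)·[h(x_0) + 2h(x_1) + ... + 2h(x_{5}) + h(x_6)].
Sum = -6.5.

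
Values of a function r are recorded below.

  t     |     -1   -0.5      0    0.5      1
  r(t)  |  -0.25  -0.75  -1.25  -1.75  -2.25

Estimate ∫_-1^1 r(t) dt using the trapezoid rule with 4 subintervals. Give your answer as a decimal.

-2.5

Δt = 0.5.
T_4 = (0.5/2)·[(-0.25) + 2·(-0.75) + 2·(-1.25) + 2·(-1.75) + (-2.25)] = -2.5.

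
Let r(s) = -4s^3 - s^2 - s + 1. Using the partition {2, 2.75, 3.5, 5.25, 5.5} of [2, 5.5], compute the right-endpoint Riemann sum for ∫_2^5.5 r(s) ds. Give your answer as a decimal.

Subinterval widths: 0.75, 0.75, 1.75, 0.25.
Right endpoints: 2.75, 3.5, 5.25, 5.5.
r(2.75) = -92.5, r(3.5) = -186.25, r(5.25) = -610.625, r(5.5) = -700.25.
Sum = Σ Δs_i · r(s_i).
Sum = -1452.71875.

-1452.71875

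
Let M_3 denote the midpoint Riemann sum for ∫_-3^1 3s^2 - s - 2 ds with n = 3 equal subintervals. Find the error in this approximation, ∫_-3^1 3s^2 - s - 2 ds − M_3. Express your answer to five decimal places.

1.77778

Exact integral: ∫_-3^1 f(s) ds = 24.
M_3 ≈ 22.2222222.
Error ≈ 24 − 22.2222222 ≈ 1.77778.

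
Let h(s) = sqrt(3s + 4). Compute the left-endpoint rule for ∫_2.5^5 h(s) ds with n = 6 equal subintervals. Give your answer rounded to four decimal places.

Δs = (5 − 2.5)/6 = 5/12.
Left endpoints: 2.5, 35/12, 10/3, 3.75, 25/6, 55/12.
h(2.5) ≈ 3.3912, h(35/12) ≈ 3.5707, h(10/3) ≈ 3.7417, h(3.75) ≈ 3.9051, h(25/6) ≈ 4.0620, h(55/12) ≈ 4.2131.
Sum = Δs · [h(2.5) + h(35/12) + h(10/3) + ...].
Sum ≈ 9.5349.

9.5349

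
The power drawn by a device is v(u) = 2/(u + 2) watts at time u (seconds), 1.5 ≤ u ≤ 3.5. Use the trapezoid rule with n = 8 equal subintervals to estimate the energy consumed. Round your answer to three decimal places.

0.904

Δu = (3.5 − 1.5)/8 = 0.25.
v(1.5) = 4/7, v(1.75) = 8/15, v(2) = 0.5, v(2.25) = 8/17, v(2.5) = 4/9, v(2.75) = 8/19, v(3) = 0.4, v(3.25) = 8/21, v(3.5) = 4/11.
T_8 = (Δu/2)·[v(u_0) + 2v(u_1) + ... + 2v(u_{7}) + v(u_8)].
Sum ≈ 0.904.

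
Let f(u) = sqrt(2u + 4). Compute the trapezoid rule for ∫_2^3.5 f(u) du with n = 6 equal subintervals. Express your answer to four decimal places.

Δu = (3.5 − 2)/6 = 0.25.
f(2) ≈ 2.8284, f(2.25) ≈ 2.9155, f(2.5) ≈ 3.0000, f(2.75) ≈ 3.0822, f(3) ≈ 3.1623, f(3.25) ≈ 3.2404, f(3.5) ≈ 3.3166.
T_6 = (Δu/2)·[f(u_0) + 2f(u_1) + ... + 2f(u_{5}) + f(u_6)].
Sum ≈ 4.6182.

4.6182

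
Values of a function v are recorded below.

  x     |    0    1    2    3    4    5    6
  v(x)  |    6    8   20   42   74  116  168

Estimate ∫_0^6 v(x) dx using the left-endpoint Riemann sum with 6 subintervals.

Δx = 1.
Sum = 1·[6 + 8 + 20 + 42 + 74 + 116] = 266.

266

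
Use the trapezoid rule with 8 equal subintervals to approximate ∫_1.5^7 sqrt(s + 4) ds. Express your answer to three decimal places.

15.720

Δs = (7 − 1.5)/8 = 0.6875.
f(1.5) ≈ 2.345, f(2.1875) ≈ 2.487, f(2.875) ≈ 2.622, f(3.5625) ≈ 2.750, f(4.25) ≈ 2.872, f(4.9375) ≈ 2.990, f(5.625) ≈ 3.102, f(6.3125) ≈ 3.211, f(7) ≈ 3.317.
T_8 = (Δs/2)·[f(s_0) + 2f(s_1) + ... + 2f(s_{7}) + f(s_8)].
Sum ≈ 15.720.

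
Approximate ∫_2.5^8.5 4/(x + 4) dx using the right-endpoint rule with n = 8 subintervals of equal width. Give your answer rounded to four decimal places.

2.5082

Δx = (8.5 − 2.5)/8 = 0.75.
Right endpoints: 3.25, 4, 4.75, 5.5, 6.25, 7, 7.75, 8.5.
f(3.25) = 16/29, f(4) = 0.5, f(4.75) = 16/35, f(5.5) = 8/19, f(6.25) = 16/41, f(7) = 4/11, f(7.75) = 16/47, f(8.5) = 0.32.
Sum = Δx · [f(3.25) + f(4) + f(4.75) + ...].
Sum ≈ 2.5082.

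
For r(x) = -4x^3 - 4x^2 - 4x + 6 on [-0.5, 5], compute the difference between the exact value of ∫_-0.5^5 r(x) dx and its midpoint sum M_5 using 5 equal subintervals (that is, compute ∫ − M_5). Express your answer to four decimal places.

-17.1921

Exact integral: ∫_-0.5^5 r(x) dx ≈ -808.270833.
M_5 = -791.07875.
Error ≈ -808.270833 − (-791.07875) ≈ -17.1921.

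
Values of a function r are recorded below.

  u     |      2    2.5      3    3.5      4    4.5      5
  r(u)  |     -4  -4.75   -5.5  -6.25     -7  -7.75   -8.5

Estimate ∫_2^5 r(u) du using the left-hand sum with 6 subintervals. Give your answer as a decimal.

-17.625

Δu = 0.5.
Sum = 0.5·[(-4) + (-4.75) + (-5.5) + (-6.25) + (-7) + (-7.75)] = -17.625.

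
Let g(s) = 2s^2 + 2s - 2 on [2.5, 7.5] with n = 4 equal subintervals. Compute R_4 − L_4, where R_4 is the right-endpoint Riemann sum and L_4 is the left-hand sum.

137.5

R_4 = 382.1875.
L_4 = 244.6875.
R_4 − L_4 = 137.5.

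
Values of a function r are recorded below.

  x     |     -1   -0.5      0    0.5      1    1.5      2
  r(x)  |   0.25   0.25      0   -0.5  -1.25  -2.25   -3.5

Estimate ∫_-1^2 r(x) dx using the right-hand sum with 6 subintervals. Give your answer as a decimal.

-3.625

Δx = 0.5.
Sum = 0.5·[0.25 + 0 + (-0.5) + (-1.25) + (-2.25) + (-3.5)] = -3.625.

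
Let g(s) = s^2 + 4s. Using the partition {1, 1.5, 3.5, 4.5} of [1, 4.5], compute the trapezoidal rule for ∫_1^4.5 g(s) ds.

70.0625

Subinterval widths: 0.5, 2, 1.
g(1) = 5, g(1.5) = 8.25, g(3.5) = 26.25, g(4.5) = 38.25.
On each subinterval the trapezoid contributes (Δs_i/2)·[g(s_{i-1}) + g(s_i)].
Sum = 70.0625.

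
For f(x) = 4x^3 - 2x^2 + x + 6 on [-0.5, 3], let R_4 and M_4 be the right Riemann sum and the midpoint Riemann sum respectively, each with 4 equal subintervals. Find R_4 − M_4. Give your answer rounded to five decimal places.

R_4 = 135.37890625.
M_4 ≈ 85.3261719.
R_4 − M_4 ≈ 50.05273.

50.05273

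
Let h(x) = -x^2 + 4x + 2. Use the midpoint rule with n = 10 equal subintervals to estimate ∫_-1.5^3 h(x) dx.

Δx = (3 − (-1.5))/10 = 0.45.
Midpoints: -1.275, -0.825, -0.375, 0.075, 0.525, 0.975, 1.425, 1.875, 2.325, 2.775.
h(-1.275) = -4.725625, h(-0.825) = -1.980625, h(-0.375) = 0.359375, h(0.075) = 2.294375, h(0.525) = 3.824375, h(0.975) = 4.949375, h(1.425) = 5.669375, h(1.875) = 5.984375, h(2.325) = 5.894375, h(2.775) = 5.399375.
Sum = Δx · [h(-1.275) + h(-0.825) + h(-0.375) + ...].
Sum = 12.4509375.

12.4509375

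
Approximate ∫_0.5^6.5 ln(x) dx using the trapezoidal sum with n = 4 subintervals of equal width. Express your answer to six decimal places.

Δx = (6.5 − 0.5)/4 = 1.5.
f(0.5) ≈ -0.693147, f(2) ≈ 0.693147, f(3.5) ≈ 1.252763, f(5) ≈ 1.609438, f(6.5) ≈ 1.871802.
T_4 = (Δx/2)·[f(x_0) + 2f(x_1) + 2f(x_2) + 2f(x_3) + f(x_4)].
Sum ≈ 6.217013.

6.217013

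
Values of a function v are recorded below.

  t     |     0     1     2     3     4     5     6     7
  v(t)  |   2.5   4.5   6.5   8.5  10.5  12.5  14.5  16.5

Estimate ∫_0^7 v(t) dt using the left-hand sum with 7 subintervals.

59.5

Δt = 1.
Sum = 1·[2.5 + 4.5 + 6.5 + 8.5 + 10.5 + 12.5 + 14.5] = 59.5.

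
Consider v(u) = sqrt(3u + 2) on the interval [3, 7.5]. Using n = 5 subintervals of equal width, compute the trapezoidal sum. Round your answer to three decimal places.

18.831

Δu = (7.5 − 3)/5 = 0.9.
v(3) ≈ 3.317, v(3.9) ≈ 3.701, v(4.8) ≈ 4.050, v(5.7) ≈ 4.370, v(6.6) ≈ 4.669, v(7.5) ≈ 4.950.
T_5 = (Δu/2)·[v(u_0) + 2v(u_1) + ... + 2v(u_{4}) + v(u_5)].
Sum ≈ 18.831.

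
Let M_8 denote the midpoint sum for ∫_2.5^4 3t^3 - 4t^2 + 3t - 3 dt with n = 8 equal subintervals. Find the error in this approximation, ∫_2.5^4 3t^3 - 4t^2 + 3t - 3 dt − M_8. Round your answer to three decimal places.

0.111

Exact integral: ∫_2.5^4 f(t) dt = 108.328125.
M_8 ≈ 108.21716.
Error ≈ 108.328125 − 108.21716 ≈ 0.111.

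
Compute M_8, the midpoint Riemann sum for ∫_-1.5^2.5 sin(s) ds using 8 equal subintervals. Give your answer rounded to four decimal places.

0.8810

Δs = (2.5 − (-1.5))/8 = 0.5.
Midpoints: -1.25, -0.75, -0.25, 0.25, 0.75, 1.25, 1.75, 2.25.
f(-1.25) ≈ -0.9490, f(-0.75) ≈ -0.6816, f(-0.25) ≈ -0.2474, f(0.25) ≈ 0.2474, f(0.75) ≈ 0.6816, f(1.25) ≈ 0.9490, f(1.75) ≈ 0.9840, f(2.25) ≈ 0.7781.
Sum = Δs · [f(-1.25) + f(-0.75) + f(-0.25) + ...].
Sum ≈ 0.8810.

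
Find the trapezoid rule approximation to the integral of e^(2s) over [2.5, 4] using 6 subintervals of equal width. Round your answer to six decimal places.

1445.655876

Δs = (4 − 2.5)/6 = 0.25.
f(2.5) ≈ 148.413159, f(2.75) ≈ 244.691932, f(3) ≈ 403.428793, f(3.25) ≈ 665.141633, f(3.5) ≈ 1096.633158, f(3.75) ≈ 1808.042414, f(4) ≈ 2980.957987.
T_6 = (Δs/2)·[f(s_0) + 2f(s_1) + ... + 2f(s_{5}) + f(s_6)].
Sum ≈ 1445.655876.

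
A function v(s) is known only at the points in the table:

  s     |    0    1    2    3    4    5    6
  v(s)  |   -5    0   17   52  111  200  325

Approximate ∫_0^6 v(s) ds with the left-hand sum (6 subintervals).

375

Δs = 1.
Sum = 1·[(-5) + 0 + 17 + 52 + 111 + 200] = 375.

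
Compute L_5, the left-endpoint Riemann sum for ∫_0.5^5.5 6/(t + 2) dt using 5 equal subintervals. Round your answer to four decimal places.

Δt = (5.5 − 0.5)/5 = 1.
Left endpoints: 0.5, 1.5, 2.5, 3.5, 4.5.
f(0.5) = 2.4, f(1.5) = 12/7, f(2.5) = 4/3, f(3.5) = 12/11, f(4.5) = 12/13.
Sum = Δt · [f(0.5) + f(1.5) + f(2.5) + f(3.5) + f(4.5)].
Sum ≈ 7.4616.

7.4616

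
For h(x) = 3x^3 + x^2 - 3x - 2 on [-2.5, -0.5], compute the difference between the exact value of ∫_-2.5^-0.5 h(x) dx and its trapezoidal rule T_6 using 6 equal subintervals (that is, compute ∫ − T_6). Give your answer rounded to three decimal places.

Exact integral: ∫_-2.5^-0.5 h(x) dx ≈ -19.08333.
T_6 ≈ -19.54630.
Error ≈ -19.08333 − (-19.54630) ≈ 0.463.

0.463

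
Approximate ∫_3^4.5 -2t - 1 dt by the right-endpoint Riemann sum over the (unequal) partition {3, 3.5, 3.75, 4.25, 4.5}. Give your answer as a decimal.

-13.375

Subinterval widths: 0.5, 0.25, 0.5, 0.25.
Right endpoints: 3.5, 3.75, 4.25, 4.5.
f(3.5) = -8, f(3.75) = -8.5, f(4.25) = -9.5, f(4.5) = -10.
Sum = Σ Δt_i · f(t_i).
Sum = -13.375.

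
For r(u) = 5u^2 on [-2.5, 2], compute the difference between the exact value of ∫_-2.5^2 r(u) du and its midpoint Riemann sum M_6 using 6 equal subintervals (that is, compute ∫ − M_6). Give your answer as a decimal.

Exact integral: ∫_-2.5^2 r(u) du = 39.375.
M_6 = 38.3203125.
Error = 39.375 − 38.3203125 = 1.0546875.

1.0546875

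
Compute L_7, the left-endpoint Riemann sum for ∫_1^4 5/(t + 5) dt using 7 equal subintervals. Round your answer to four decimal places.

Δt = (4 − 1)/7 = 3/7.
Left endpoints: 1, 10/7, 13/7, 16/7, 19/7, 22/7, 25/7.
f(1) = 5/6, f(10/7) = 7/9, f(13/7) = 35/48, f(16/7) = 35/51, f(19/7) = 35/54, f(22/7) = 35/57, f(25/7) = 7/12.
Sum = Δt · [f(1) + f(10/7) + f(13/7) + ...].
Sum ≈ 2.0880.

2.0880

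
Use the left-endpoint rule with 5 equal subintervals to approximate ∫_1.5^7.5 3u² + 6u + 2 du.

478.02

Δu = (7.5 − 1.5)/5 = 1.2.
Left endpoints: 1.5, 2.7, 3.9, 5.1, 6.3.
f(1.5) = 17.75, f(2.7) = 40.07, f(3.9) = 71.03, f(5.1) = 110.63, f(6.3) = 158.87.
Sum = Δu · [f(1.5) + f(2.7) + f(3.9) + f(5.1) + f(6.3)].
Sum = 478.02.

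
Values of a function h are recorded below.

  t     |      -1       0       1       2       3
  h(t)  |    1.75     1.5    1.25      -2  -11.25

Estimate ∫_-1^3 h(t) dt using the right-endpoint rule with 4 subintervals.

-10.5

Δt = 1.
Sum = 1·[1.5 + 1.25 + (-2) + (-11.25)] = -10.5.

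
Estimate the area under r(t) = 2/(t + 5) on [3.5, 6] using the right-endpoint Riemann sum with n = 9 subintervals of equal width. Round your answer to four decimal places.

Δt = (6 − 3.5)/9 = 5/18.
Right endpoints: 34/9, 73/18, 13/3, 83/18, 44/9, 31/6, 49/9, 103/18, 6.
r(34/9) = 18/79, r(73/18) = 36/163, r(13/3) = 3/14, r(83/18) = 36/173, r(44/9) = 18/89, r(31/6) = 12/61, r(49/9) = 9/47, r(103/18) = 36/193, r(6) = 2/11.
Sum = Δt · [r(34/9) + r(73/18) + r(13/3) + ...].
Sum ≈ 0.5083.

0.5083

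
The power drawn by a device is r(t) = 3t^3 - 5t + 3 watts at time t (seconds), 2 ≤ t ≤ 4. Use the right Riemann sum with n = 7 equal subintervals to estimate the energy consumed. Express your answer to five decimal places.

179.30612

Δt = (4 − 2)/7 = 2/7.
Right endpoints: 16/7, 18/7, 20/7, 22/7, 24/7, 26/7, 4.
r(16/7) = 9397/343, r(18/7) = 14115/343, r(20/7) = 20129/343, r(22/7) = 27583/343, r(24/7) = 36621/343, r(26/7) = 47387/343, r(4) = 175.
Sum = Δt · [r(16/7) + r(18/7) + r(20/7) + ...].
Sum ≈ 179.30612.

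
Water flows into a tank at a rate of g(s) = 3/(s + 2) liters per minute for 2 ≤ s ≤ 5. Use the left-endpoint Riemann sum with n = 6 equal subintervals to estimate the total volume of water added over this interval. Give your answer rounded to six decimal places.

1.761830

Δs = (5 − 2)/6 = 0.5.
Left endpoints: 2, 2.5, 3, 3.5, 4, 4.5.
g(2) = 0.75, g(2.5) = 2/3, g(3) = 0.6, g(3.5) = 6/11, g(4) = 0.5, g(4.5) = 6/13.
Sum = Δs · [g(2) + g(2.5) + g(3) + ...].
Sum ≈ 1.761830.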